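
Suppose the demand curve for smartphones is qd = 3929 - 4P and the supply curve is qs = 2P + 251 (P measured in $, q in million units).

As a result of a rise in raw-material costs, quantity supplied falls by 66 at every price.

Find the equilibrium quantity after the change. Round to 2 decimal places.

1433.00

Initially, 3929 - 4P = 2P + 251, so 3678 = 6P and P = 613, q = 1477.
The shock moves the curves to qd = 3929 - 4P and qs = 2P + 185.
New equilibrium: 3929 - 4P = 2P + 185 ⇒ 3744 = 6P ⇒ P = 624, q = 1433.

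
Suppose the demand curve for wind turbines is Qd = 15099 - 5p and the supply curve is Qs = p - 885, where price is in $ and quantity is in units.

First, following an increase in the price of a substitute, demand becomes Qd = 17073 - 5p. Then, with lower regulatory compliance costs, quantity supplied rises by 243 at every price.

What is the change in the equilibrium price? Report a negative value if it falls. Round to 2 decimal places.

+288.50

Initially, 15099 - 5p = p - 885, so 15984 = 6p and p = 2664, Q = 1779.
The new curves are Qd = 17073 - 5p (demand) and Qs = p - 642 (supply).
New equilibrium: 17073 - 5p = p - 642 ⇒ 17715 = 6p ⇒ p = 2952.5, Q = 2310.5.
Δp = 2952.5 − 2664 = +288.50.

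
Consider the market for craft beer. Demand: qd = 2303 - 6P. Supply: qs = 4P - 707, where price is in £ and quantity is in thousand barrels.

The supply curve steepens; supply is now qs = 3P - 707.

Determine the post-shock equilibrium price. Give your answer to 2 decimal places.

334.44

Initially, 2303 - 6P = 4P - 707, so 3010 = 10P and P = 301, q = 497.
With the change applied: demand qd = 2303 - 6P, supply qs = 3P - 707.
Clearing the new market: 2303 - 6P = 3P - 707, so P = 3010/9 ≈ 334.4444 and q = 889/3 ≈ 296.3333.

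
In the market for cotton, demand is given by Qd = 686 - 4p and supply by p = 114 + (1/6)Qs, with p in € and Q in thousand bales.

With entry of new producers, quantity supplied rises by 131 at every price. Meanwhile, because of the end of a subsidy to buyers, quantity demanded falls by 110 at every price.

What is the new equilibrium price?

112.9

Initially, 686 - 4p = 6p - 684, so 1370 = 10p and p = 137, Q = 138.
The shock moves the curves to Qd = 576 - 4p and Qs = 6p - 553.
Equate the new curves: 576 - 4p = 6p - 553, giving 1129 = 10p, p = 112.9, Q = 124.4.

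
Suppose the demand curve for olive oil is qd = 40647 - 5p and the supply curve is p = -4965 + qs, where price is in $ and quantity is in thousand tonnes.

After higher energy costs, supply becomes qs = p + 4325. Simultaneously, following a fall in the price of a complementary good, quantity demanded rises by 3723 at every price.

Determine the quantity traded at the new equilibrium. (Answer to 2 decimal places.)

Original equilibrium: 40647 - 5p = p + 4965 gives 35682 = 6p, so p = 5947 and q = 10912.
The new curves are qd = 44370 - 5p (demand) and qs = p + 4325 (supply).
Setting them equal: 44370 - 5p = p + 4325 → 40045 = 6p, so p = 40045/6 ≈ 6674.1667 and q = 65995/6 ≈ 10999.1667.

10999.17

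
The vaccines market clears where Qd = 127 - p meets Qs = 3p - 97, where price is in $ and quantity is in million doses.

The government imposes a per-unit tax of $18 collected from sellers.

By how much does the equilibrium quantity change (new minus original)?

-13.5

Original equilibrium: 127 - p = 3p - 97 gives 224 = 4p, so p = 56 and Q = 71.
Since sellers keep the price net of the tax, the effective supply curve becomes Qs = 3p - 151.
Clearing the new market: 127 - p = 3p - 151, so p = 69.5 and Q = 57.5.
ΔQ = 57.5 − 71 = -13.5.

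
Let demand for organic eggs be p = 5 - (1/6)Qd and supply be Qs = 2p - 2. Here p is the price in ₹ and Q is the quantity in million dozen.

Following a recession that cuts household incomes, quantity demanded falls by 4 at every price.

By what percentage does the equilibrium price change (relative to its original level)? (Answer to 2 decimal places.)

-12.50

Before the shock: 30 - 6p = 2p - 2 ⇒ 32 = 8p ⇒ p = 4, Q = 6.
The new curves are Qd = 26 - 6p (demand) and Qs = 2p - 2 (supply).
Equate the new curves: 26 - 6p = 2p - 2, giving 28 = 8p, p = 3.5, Q = 5.
%Δp = (3.5 − 4) / 4 × 100 = -12.50%.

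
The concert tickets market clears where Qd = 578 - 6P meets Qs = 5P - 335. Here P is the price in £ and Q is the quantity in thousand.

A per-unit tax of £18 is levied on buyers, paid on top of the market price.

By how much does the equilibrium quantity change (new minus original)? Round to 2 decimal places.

Before the shock: 578 - 6P = 5P - 335 ⇒ 913 = 11P ⇒ P = 83, Q = 80.
Since buyers pay the price plus the tax, the effective demand curve becomes Qd = 470 - 6P.
New equilibrium: 470 - 6P = 5P - 335 ⇒ 805 = 11P ⇒ P = 805/11 ≈ 73.1818, Q = 340/11 ≈ 30.9091.
ΔQ = 30.9091 − 80 = -49.09.

-49.09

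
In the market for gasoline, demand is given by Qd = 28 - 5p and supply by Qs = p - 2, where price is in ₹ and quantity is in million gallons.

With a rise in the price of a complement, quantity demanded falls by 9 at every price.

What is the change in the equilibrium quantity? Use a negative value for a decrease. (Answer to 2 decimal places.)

-1.50

Solve the original market: 28 - 5p = p - 2, hence p = 5 and Q = 3.
The new curves are Qd = 19 - 5p (demand) and Qs = p - 2 (supply).
New equilibrium: 19 - 5p = p - 2 ⇒ 21 = 6p ⇒ p = 3.5, Q = 1.5.
ΔQ = 1.5 − 3 = -1.50.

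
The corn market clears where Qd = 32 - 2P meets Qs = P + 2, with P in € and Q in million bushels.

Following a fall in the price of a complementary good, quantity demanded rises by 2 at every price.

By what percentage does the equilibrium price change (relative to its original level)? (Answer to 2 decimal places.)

+6.67

Initially, 32 - 2P = P + 2, so 30 = 3P and P = 10, Q = 12.
The new curves are Qd = 34 - 2P (demand) and Qs = P + 2 (supply).
New equilibrium: 34 - 2P = P + 2 ⇒ 32 = 3P ⇒ P = 32/3 ≈ 10.6667, Q = 38/3 ≈ 12.6667.
%ΔP = (10.6667 − 10) / 10 × 100 = +6.67%.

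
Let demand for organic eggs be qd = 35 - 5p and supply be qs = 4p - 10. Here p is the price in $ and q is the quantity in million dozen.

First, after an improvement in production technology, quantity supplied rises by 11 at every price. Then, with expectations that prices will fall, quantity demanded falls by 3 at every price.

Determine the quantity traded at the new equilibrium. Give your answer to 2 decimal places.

Solve the original market: 35 - 5p = 4p - 10, hence p = 5 and q = 10.
The shock moves the curves to qd = 32 - 5p and qs = 4p + 1.
Equate the new curves: 32 - 5p = 4p + 1, giving 31 = 9p, p = 31/9 ≈ 3.4444, q = 133/9 ≈ 14.7778.

14.78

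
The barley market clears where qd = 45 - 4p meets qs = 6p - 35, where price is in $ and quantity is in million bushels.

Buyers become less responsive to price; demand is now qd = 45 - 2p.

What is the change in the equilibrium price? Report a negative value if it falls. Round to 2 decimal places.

+2.00

Initially, 45 - 4p = 6p - 35, so 80 = 10p and p = 8, q = 13.
The shock moves the curves to qd = 45 - 2p and qs = 6p - 35.
Equate the new curves: 45 - 2p = 6p - 35, giving 80 = 8p, p = 10, q = 25.
Δp = 10 − 8 = +2.00.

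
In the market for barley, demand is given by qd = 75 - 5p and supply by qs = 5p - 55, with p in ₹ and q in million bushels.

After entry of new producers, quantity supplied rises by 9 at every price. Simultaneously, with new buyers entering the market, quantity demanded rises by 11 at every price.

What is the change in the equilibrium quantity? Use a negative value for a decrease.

Original equilibrium: 75 - 5p = 5p - 55 gives 130 = 10p, so p = 13 and q = 10.
After the shift, demand is qd = 86 - 5p and supply is qs = 5p - 46.
New equilibrium: 86 - 5p = 5p - 46 ⇒ 132 = 10p ⇒ p = 13.2, q = 20.
Δq = 20 − 10 = +10.

+10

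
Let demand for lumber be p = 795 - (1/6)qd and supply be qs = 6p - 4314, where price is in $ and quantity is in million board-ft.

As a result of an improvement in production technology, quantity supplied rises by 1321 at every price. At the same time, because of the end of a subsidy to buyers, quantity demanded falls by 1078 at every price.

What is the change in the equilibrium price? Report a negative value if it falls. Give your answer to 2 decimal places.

-199.92

Initially, 4770 - 6p = 6p - 4314, so 9084 = 12p and p = 757, q = 228.
After the shift, demand is qd = 3692 - 6p and supply is qs = 6p - 2993.
New equilibrium: 3692 - 6p = 6p - 2993 ⇒ 6685 = 12p ⇒ p = 6685/12 ≈ 557.0833, q = 349.5.
Δp = 557.0833 − 757 = -199.92.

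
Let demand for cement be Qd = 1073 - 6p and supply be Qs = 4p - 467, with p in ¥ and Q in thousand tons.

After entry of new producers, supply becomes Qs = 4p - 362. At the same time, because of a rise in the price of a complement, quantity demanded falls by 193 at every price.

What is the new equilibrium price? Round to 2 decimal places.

124.20

Before the shock: 1073 - 6p = 4p - 467 ⇒ 1540 = 10p ⇒ p = 154, Q = 149.
With the change applied: demand Qd = 880 - 6p, supply Qs = 4p - 362.
Setting them equal: 880 - 6p = 4p - 362 → 1242 = 10p, so p = 124.2 and Q = 134.8.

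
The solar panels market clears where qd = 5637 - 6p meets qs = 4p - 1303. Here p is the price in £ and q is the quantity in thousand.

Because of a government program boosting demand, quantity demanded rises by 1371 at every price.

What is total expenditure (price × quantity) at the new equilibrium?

1679985.54

Before the shock: 5637 - 6p = 4p - 1303 ⇒ 6940 = 10p ⇒ p = 694, q = 1473.
After the shift, demand is qd = 7008 - 6p and supply is qs = 4p - 1303.
Setting them equal: 7008 - 6p = 4p - 1303 → 8311 = 10p, so p = 831.1 and q = 2021.4.
New expenditure = 831.1 × 2021.4 = 1679985.54.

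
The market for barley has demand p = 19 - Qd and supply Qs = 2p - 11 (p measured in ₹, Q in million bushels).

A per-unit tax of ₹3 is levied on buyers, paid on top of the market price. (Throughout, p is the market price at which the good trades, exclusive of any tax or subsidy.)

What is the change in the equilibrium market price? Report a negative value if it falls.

Original equilibrium: 19 - p = 2p - 11 gives 30 = 3p, so p = 10 and Q = 9.
Since buyers pay the price plus the tax, the effective demand curve becomes Qd = 16 - p.
Clearing the new market: 16 - p = 2p - 11, so p = 9 and Q = 7.
Δp = 9 − 10 = -1.

-1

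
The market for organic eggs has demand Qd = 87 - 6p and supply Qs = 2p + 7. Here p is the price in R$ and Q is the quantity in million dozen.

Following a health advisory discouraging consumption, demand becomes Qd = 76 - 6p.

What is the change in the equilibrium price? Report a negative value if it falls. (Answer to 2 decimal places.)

Initially, 87 - 6p = 2p + 7, so 80 = 8p and p = 10, Q = 27.
The shock moves the curves to Qd = 76 - 6p and Qs = 2p + 7.
Clearing the new market: 76 - 6p = 2p + 7, so p = 8.625 and Q = 24.25.
Δp = 8.625 − 10 = -1.38.

-1.38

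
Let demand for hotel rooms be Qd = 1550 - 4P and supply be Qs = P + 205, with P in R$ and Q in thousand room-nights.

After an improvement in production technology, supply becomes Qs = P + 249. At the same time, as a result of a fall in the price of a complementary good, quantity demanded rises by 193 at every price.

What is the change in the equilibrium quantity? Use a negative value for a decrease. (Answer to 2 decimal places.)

Before the shock: 1550 - 4P = P + 205 ⇒ 1345 = 5P ⇒ P = 269, Q = 474.
The shock moves the curves to Qd = 1743 - 4P and Qs = P + 249.
New equilibrium: 1743 - 4P = P + 249 ⇒ 1494 = 5P ⇒ P = 298.8, Q = 547.8.
ΔQ = 547.8 − 474 = +73.80.

+73.80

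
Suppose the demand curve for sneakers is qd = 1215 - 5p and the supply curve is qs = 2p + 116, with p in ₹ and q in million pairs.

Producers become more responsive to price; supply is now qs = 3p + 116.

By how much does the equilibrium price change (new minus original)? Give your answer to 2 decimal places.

Initially, 1215 - 5p = 2p + 116, so 1099 = 7p and p = 157, q = 430.
With the change applied: demand qd = 1215 - 5p, supply qs = 3p + 116.
Clearing the new market: 1215 - 5p = 3p + 116, so p = 137.375 and q = 528.125.
Δp = 137.375 − 157 = -19.63.

-19.63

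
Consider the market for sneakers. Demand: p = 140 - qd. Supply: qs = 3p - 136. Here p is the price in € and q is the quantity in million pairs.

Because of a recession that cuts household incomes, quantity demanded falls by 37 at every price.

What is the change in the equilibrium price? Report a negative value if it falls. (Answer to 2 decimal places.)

Original equilibrium: 140 - p = 3p - 136 gives 276 = 4p, so p = 69 and q = 71.
The new curves are qd = 103 - p (demand) and qs = 3p - 136 (supply).
Setting them equal: 103 - p = 3p - 136 → 239 = 4p, so p = 59.75 and q = 43.25.
Δp = 59.75 − 69 = -9.25.

-9.25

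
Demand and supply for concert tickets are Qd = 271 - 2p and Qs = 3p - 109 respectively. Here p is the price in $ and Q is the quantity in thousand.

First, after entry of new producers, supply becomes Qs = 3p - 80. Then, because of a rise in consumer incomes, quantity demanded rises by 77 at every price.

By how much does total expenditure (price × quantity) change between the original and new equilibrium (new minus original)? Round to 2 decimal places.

Original equilibrium: 271 - 2p = 3p - 109 gives 380 = 5p, so p = 76 and Q = 119.
With the change applied: demand Qd = 348 - 2p, supply Qs = 3p - 80.
Clearing the new market: 348 - 2p = 3p - 80, so p = 85.6 and Q = 176.8.
Expenditure moves from 76×119 = 9044 to 85.6×176.8 = 15134.08; change = +6090.08.

+6090.08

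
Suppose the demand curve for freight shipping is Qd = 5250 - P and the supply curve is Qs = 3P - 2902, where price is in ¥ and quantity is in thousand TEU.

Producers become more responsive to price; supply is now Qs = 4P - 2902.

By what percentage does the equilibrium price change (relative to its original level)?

-20

Original equilibrium: 5250 - P = 3P - 2902 gives 8152 = 4P, so P = 2038 and Q = 3212.
The shock moves the curves to Qd = 5250 - P and Qs = 4P - 2902.
Equate the new curves: 5250 - P = 4P - 2902, giving 8152 = 5P, P = 1630.4, Q = 3619.6.
%ΔP = (1630.4 − 2038) / 2038 × 100 = -20%.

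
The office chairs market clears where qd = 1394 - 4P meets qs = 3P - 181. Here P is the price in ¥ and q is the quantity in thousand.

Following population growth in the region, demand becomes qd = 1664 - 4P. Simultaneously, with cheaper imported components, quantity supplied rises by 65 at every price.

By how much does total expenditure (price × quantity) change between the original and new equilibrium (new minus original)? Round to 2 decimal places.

+53336.53

Solve the original market: 1394 - 4P = 3P - 181, hence P = 225 and q = 494.
The shock moves the curves to qd = 1664 - 4P and qs = 3P - 116.
Setting them equal: 1664 - 4P = 3P - 116 → 1780 = 7P, so P = 1780/7 ≈ 254.2857 and q = 4528/7 ≈ 646.8571.
Expenditure moves from 225×494 = 111150 to 254.2857×646.8571 = 164486.5306; change = +53336.53.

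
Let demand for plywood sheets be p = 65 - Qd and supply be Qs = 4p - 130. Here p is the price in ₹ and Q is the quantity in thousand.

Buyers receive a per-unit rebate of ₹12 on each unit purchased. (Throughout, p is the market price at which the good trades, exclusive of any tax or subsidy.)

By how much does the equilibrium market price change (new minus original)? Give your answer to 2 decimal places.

+2.40

Initially, 65 - p = 4p - 130, so 195 = 5p and p = 39, Q = 26.
Since buyers' out-of-pocket price is the market price minus the rebate, the effective demand curve becomes Qd = 77 - p.
Setting them equal: 77 - p = 4p - 130 → 207 = 5p, so p = 41.4 and Q = 35.6.
Δp = 41.4 − 39 = +2.40.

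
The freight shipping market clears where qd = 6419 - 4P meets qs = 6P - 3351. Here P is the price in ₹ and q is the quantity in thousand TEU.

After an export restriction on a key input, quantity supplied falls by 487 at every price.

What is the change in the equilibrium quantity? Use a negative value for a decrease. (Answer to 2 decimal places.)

-194.80

Initially, 6419 - 4P = 6P - 3351, so 9770 = 10P and P = 977, q = 2511.
The new curves are qd = 6419 - 4P (demand) and qs = 6P - 3838 (supply).
Clearing the new market: 6419 - 4P = 6P - 3838, so P = 1025.7 and q = 2316.2.
Δq = 2316.2 − 2511 = -194.80.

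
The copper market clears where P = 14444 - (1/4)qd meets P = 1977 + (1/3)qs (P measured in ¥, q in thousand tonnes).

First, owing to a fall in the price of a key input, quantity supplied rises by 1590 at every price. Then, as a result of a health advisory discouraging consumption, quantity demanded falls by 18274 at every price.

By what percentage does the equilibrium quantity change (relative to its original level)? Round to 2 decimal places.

Original equilibrium: 57776 - 4P = 3P - 5931 gives 63707 = 7P, so P = 9101 and q = 21372.
With the change applied: demand qd = 39502 - 4P, supply qs = 3P - 4341.
New equilibrium: 39502 - 4P = 3P - 4341 ⇒ 43843 = 7P ⇒ P = 43843/7 ≈ 6263.2857, q = 101142/7 ≈ 14448.8571.
%Δq = (14448.8571 − 21372) / 21372 × 100 = -32.39%.

-32.39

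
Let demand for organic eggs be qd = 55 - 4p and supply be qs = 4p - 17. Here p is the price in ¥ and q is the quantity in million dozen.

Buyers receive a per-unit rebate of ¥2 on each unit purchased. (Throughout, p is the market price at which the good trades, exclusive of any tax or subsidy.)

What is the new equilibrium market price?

Solve the original market: 55 - 4p = 4p - 17, hence p = 9 and q = 19.
Since buyers' out-of-pocket price is the market price minus the rebate, the effective demand curve becomes qd = 63 - 4p.
Equate the new curves: 63 - 4p = 4p - 17, giving 80 = 8p, p = 10, q = 23.

10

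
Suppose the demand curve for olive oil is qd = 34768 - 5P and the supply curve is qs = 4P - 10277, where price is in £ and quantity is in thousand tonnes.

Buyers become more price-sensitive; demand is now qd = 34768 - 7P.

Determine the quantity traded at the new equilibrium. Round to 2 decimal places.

6103.00

Initially, 34768 - 5P = 4P - 10277, so 45045 = 9P and P = 5005, q = 9743.
The new curves are qd = 34768 - 7P (demand) and qs = 4P - 10277 (supply).
New equilibrium: 34768 - 7P = 4P - 10277 ⇒ 45045 = 11P ⇒ P = 4095, q = 6103.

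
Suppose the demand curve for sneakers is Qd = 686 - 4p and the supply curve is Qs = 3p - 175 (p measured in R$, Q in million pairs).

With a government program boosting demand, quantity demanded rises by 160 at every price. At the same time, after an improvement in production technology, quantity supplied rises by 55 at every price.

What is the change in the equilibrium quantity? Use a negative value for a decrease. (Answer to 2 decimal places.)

Initially, 686 - 4p = 3p - 175, so 861 = 7p and p = 123, Q = 194.
With the change applied: demand Qd = 846 - 4p, supply Qs = 3p - 120.
Clearing the new market: 846 - 4p = 3p - 120, so p = 138 and Q = 294.
ΔQ = 294 − 194 = +100.00.

+100.00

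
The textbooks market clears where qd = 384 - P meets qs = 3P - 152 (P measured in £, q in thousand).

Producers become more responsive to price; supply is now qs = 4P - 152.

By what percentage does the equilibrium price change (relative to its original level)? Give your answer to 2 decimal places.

-20.00

Original equilibrium: 384 - P = 3P - 152 gives 536 = 4P, so P = 134 and q = 250.
The new curves are qd = 384 - P (demand) and qs = 4P - 152 (supply).
Clearing the new market: 384 - P = 4P - 152, so P = 107.2 and q = 276.8.
%ΔP = (107.2 − 134) / 134 × 100 = -20.00%.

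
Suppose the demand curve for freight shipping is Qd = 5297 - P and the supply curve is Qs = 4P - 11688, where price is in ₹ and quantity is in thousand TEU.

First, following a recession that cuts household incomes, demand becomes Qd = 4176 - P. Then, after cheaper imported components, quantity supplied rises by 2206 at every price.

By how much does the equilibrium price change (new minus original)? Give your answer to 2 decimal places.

-665.40

Solve the original market: 5297 - P = 4P - 11688, hence P = 3397 and Q = 1900.
With the change applied: demand Qd = 4176 - P, supply Qs = 4P - 9482.
Equate the new curves: 4176 - P = 4P - 9482, giving 13658 = 5P, P = 2731.6, Q = 1444.4.
ΔP = 2731.6 − 3397 = -665.40.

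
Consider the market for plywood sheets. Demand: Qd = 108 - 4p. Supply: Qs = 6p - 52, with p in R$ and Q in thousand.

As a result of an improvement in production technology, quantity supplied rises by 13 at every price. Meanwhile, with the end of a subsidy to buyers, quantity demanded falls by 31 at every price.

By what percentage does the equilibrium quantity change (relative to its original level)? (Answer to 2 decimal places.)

Before the shock: 108 - 4p = 6p - 52 ⇒ 160 = 10p ⇒ p = 16, Q = 44.
The shock moves the curves to Qd = 77 - 4p and Qs = 6p - 39.
Equate the new curves: 77 - 4p = 6p - 39, giving 116 = 10p, p = 11.6, Q = 30.6.
%ΔQ = (30.6 − 44) / 44 × 100 = -30.45%.

-30.45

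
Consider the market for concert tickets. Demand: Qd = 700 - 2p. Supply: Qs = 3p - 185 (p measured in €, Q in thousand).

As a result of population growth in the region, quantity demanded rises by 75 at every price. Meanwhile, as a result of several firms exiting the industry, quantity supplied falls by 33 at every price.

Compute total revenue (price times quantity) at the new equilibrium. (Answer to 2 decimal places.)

75031.08

Solve the original market: 700 - 2p = 3p - 185, hence p = 177 and Q = 346.
The new curves are Qd = 775 - 2p (demand) and Qs = 3p - 218 (supply).
New equilibrium: 775 - 2p = 3p - 218 ⇒ 993 = 5p ⇒ p = 198.6, Q = 377.8.
New expenditure = 198.6 × 377.8 = 75031.08.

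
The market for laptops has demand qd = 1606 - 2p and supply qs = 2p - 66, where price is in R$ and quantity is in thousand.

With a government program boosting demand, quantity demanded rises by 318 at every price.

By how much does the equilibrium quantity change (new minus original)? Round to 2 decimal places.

Solve the original market: 1606 - 2p = 2p - 66, hence p = 418 and q = 770.
With the change applied: demand qd = 1924 - 2p, supply qs = 2p - 66.
Equate the new curves: 1924 - 2p = 2p - 66, giving 1990 = 4p, p = 497.5, q = 929.
Δq = 929 − 770 = +159.00.

+159.00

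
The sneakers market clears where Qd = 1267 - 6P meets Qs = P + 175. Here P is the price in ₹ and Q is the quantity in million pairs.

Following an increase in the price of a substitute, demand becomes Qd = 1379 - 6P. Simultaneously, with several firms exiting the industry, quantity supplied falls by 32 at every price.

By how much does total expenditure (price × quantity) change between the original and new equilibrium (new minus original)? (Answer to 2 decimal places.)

Solve the original market: 1267 - 6P = P + 175, hence P = 156 and Q = 331.
After the shift, demand is Qd = 1379 - 6P and supply is Qs = P + 143.
Equate the new curves: 1379 - 6P = P + 143, giving 1236 = 7P, P = 1236/7 ≈ 176.5714, Q = 2237/7 ≈ 319.5714.
Expenditure moves from 156×331 = 51636 to 176.5714×319.5714 = 56427.1837; change = +4791.18.

+4791.18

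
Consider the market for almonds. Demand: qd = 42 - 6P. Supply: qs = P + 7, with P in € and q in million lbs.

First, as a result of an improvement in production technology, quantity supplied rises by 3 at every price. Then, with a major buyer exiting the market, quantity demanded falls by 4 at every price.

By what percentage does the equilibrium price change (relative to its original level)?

-20

Solve the original market: 42 - 6P = P + 7, hence P = 5 and q = 12.
After the shift, demand is qd = 38 - 6P and supply is qs = P + 10.
Clearing the new market: 38 - 6P = P + 10, so P = 4 and q = 14.
%ΔP = (4 − 5) / 5 × 100 = -20%.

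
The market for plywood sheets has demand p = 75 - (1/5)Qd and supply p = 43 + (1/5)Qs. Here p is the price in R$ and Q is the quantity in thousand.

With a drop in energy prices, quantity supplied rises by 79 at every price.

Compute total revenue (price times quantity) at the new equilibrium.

Before the shock: 375 - 5p = 5p - 215 ⇒ 590 = 10p ⇒ p = 59, Q = 80.
The shock moves the curves to Qd = 375 - 5p and Qs = 5p - 136.
New equilibrium: 375 - 5p = 5p - 136 ⇒ 511 = 10p ⇒ p = 51.1, Q = 119.5.
New expenditure = 51.1 × 119.5 = 6106.45.

6106.45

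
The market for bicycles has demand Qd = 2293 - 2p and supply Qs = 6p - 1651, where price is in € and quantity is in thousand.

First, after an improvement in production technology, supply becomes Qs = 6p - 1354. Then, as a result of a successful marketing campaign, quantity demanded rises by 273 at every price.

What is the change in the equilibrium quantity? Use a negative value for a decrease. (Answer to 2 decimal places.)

Solve the original market: 2293 - 2p = 6p - 1651, hence p = 493 and Q = 1307.
After the shift, demand is Qd = 2566 - 2p and supply is Qs = 6p - 1354.
Setting them equal: 2566 - 2p = 6p - 1354 → 3920 = 8p, so p = 490 and Q = 1586.
ΔQ = 1586 − 1307 = +279.00.

+279.00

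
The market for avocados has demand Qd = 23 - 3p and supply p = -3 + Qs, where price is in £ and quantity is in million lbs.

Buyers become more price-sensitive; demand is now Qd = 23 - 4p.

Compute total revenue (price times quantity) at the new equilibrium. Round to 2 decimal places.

Initially, 23 - 3p = p + 3, so 20 = 4p and p = 5, Q = 8.
The shock moves the curves to Qd = 23 - 4p and Qs = p + 3.
New equilibrium: 23 - 4p = p + 3 ⇒ 20 = 5p ⇒ p = 4, Q = 7.
New expenditure = 4 × 7 = 28.00.

28.00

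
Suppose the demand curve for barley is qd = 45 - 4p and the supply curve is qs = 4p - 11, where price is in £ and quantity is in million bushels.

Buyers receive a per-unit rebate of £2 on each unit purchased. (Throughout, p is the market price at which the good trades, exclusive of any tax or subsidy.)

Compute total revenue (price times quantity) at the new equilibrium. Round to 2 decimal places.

Original equilibrium: 45 - 4p = 4p - 11 gives 56 = 8p, so p = 7 and q = 17.
Since buyers' out-of-pocket price is the market price minus the rebate, the effective demand curve becomes qd = 53 - 4p.
New equilibrium: 53 - 4p = 4p - 11 ⇒ 64 = 8p ⇒ p = 8, q = 21.
New expenditure = 8 × 21 = 168.00.

168.00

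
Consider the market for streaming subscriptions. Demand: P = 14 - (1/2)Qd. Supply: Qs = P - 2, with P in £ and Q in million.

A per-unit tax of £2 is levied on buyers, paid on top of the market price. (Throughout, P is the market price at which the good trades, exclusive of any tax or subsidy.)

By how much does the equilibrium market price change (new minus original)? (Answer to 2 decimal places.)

Solve the original market: 28 - 2P = P - 2, hence P = 10 and Q = 8.
Since buyers pay the price plus the tax, the effective demand curve becomes Qd = 24 - 2P.
Setting them equal: 24 - 2P = P - 2 → 26 = 3P, so P = 26/3 ≈ 8.6667 and Q = 20/3 ≈ 6.6667.
ΔP = 8.6667 − 10 = -1.33.

-1.33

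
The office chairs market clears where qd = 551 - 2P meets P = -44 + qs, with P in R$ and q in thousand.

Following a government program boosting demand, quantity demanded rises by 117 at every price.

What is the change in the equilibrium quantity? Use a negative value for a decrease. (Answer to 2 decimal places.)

Solve the original market: 551 - 2P = P + 44, hence P = 169 and q = 213.
With the change applied: demand qd = 668 - 2P, supply qs = P + 44.
Setting them equal: 668 - 2P = P + 44 → 624 = 3P, so P = 208 and q = 252.
Δq = 252 − 213 = +39.00.

+39.00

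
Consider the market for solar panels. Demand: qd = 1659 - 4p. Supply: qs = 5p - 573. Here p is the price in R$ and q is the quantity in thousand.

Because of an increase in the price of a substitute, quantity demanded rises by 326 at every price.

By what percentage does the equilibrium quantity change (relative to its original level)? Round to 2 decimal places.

+27.15

Solve the original market: 1659 - 4p = 5p - 573, hence p = 248 and q = 667.
With the change applied: demand qd = 1985 - 4p, supply qs = 5p - 573.
Setting them equal: 1985 - 4p = 5p - 573 → 2558 = 9p, so p = 2558/9 ≈ 284.2222 and q = 7633/9 ≈ 848.1111.
%Δq = (848.1111 − 667) / 667 × 100 = +27.15%.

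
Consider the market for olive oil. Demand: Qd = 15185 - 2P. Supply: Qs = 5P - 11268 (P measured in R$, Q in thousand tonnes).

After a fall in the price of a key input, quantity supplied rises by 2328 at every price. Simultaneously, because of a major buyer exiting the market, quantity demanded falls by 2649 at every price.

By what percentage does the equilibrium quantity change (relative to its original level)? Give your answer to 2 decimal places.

Before the shock: 15185 - 2P = 5P - 11268 ⇒ 26453 = 7P ⇒ P = 3779, Q = 7627.
With the change applied: demand Qd = 12536 - 2P, supply Qs = 5P - 8940.
Equate the new curves: 12536 - 2P = 5P - 8940, giving 21476 = 7P, P = 3068, Q = 6400.
%ΔQ = (6400 − 7627) / 7627 × 100 = -16.09%.

-16.09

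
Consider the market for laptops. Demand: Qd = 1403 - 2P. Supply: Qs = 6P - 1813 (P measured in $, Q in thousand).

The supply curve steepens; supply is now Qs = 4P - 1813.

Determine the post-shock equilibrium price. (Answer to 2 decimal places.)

Solve the original market: 1403 - 2P = 6P - 1813, hence P = 402 and Q = 599.
With the change applied: demand Qd = 1403 - 2P, supply Qs = 4P - 1813.
Setting them equal: 1403 - 2P = 4P - 1813 → 3216 = 6P, so P = 536 and Q = 331.

536.00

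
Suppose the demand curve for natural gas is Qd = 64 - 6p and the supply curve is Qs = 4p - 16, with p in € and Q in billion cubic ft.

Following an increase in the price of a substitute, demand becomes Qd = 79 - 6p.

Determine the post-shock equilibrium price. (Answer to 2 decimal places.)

9.50

Initially, 64 - 6p = 4p - 16, so 80 = 10p and p = 8, Q = 16.
After the shift, demand is Qd = 79 - 6p and supply is Qs = 4p - 16.
Clearing the new market: 79 - 6p = 4p - 16, so p = 9.5 and Q = 22.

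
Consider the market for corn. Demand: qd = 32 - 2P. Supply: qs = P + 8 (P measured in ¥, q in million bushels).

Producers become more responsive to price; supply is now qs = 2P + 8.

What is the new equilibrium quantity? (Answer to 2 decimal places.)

20.00

Original equilibrium: 32 - 2P = P + 8 gives 24 = 3P, so P = 8 and q = 16.
The shock moves the curves to qd = 32 - 2P and qs = 2P + 8.
Setting them equal: 32 - 2P = 2P + 8 → 24 = 4P, so P = 6 and q = 20.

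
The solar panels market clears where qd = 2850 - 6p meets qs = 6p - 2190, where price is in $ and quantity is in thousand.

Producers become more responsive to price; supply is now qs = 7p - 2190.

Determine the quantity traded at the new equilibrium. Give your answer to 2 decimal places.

Original equilibrium: 2850 - 6p = 6p - 2190 gives 5040 = 12p, so p = 420 and q = 330.
With the change applied: demand qd = 2850 - 6p, supply qs = 7p - 2190.
Clearing the new market: 2850 - 6p = 7p - 2190, so p = 5040/13 ≈ 387.6923 and q = 6810/13 ≈ 523.8462.

523.85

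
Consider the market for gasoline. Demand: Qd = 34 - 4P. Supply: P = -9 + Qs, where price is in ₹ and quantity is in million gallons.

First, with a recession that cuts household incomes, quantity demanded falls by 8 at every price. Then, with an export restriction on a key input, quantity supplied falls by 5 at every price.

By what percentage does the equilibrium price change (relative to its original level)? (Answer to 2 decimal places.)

Solve the original market: 34 - 4P = P + 9, hence P = 5 and Q = 14.
The new curves are Qd = 26 - 4P (demand) and Qs = P + 4 (supply).
New equilibrium: 26 - 4P = P + 4 ⇒ 22 = 5P ⇒ P = 4.4, Q = 8.4.
%ΔP = (4.4 − 5) / 5 × 100 = -12.00%.

-12.00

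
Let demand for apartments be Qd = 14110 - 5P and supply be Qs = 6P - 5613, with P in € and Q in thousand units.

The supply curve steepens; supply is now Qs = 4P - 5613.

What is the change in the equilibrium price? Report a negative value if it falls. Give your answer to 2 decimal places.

+398.44

Original equilibrium: 14110 - 5P = 6P - 5613 gives 19723 = 11P, so P = 1793 and Q = 5145.
With the change applied: demand Qd = 14110 - 5P, supply Qs = 4P - 5613.
Clearing the new market: 14110 - 5P = 4P - 5613, so P = 19723/9 ≈ 2191.4444 and Q = 28375/9 ≈ 3152.7778.
ΔP = 2191.4444 − 1793 = +398.44.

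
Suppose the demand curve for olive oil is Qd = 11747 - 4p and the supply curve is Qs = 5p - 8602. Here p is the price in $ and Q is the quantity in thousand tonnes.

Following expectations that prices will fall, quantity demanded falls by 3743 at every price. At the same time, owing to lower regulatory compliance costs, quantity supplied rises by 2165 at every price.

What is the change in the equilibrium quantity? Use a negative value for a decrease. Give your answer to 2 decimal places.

-1117.22

Solve the original market: 11747 - 4p = 5p - 8602, hence p = 2261 and Q = 2703.
The new curves are Qd = 8004 - 4p (demand) and Qs = 5p - 6437 (supply).
Equate the new curves: 8004 - 4p = 5p - 6437, giving 14441 = 9p, p = 14441/9 ≈ 1604.5556, Q = 14272/9 ≈ 1585.7778.
ΔQ = 1585.7778 − 2703 = -1117.22.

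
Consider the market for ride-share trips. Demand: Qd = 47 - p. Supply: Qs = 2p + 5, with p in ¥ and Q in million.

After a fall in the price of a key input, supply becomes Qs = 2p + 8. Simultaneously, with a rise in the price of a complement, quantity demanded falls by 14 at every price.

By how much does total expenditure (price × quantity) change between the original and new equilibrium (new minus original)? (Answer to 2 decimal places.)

-256.44

Initially, 47 - p = 2p + 5, so 42 = 3p and p = 14, Q = 33.
The shock moves the curves to Qd = 33 - p and Qs = 2p + 8.
Clearing the new market: 33 - p = 2p + 8, so p = 25/3 ≈ 8.3333 and Q = 74/3 ≈ 24.6667.
Expenditure moves from 14×33 = 462 to 8.3333×24.6667 = 205.5556; change = -256.44.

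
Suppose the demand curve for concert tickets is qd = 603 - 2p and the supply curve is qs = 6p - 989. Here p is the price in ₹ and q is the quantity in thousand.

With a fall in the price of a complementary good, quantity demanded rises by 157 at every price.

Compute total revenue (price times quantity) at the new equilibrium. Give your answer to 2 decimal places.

70561.22

Before the shock: 603 - 2p = 6p - 989 ⇒ 1592 = 8p ⇒ p = 199, q = 205.
The shock moves the curves to qd = 760 - 2p and qs = 6p - 989.
New equilibrium: 760 - 2p = 6p - 989 ⇒ 1749 = 8p ⇒ p = 218.625, q = 322.75.
New expenditure = 218.625 × 322.75 = 70561.22.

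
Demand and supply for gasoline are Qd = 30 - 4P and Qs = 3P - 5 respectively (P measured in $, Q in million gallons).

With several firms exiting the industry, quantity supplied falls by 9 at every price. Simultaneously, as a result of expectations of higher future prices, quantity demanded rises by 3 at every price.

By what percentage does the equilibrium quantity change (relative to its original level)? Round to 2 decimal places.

Original equilibrium: 30 - 4P = 3P - 5 gives 35 = 7P, so P = 5 and Q = 10.
With the change applied: demand Qd = 33 - 4P, supply Qs = 3P - 14.
Setting them equal: 33 - 4P = 3P - 14 → 47 = 7P, so P = 47/7 ≈ 6.7143 and Q = 43/7 ≈ 6.1429.
%ΔQ = (6.1429 − 10) / 10 × 100 = -38.57%.

-38.57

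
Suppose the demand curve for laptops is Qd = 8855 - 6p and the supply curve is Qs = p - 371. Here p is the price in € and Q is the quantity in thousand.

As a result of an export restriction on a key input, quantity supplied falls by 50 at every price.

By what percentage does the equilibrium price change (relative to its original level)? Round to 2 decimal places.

Solve the original market: 8855 - 6p = p - 371, hence p = 1318 and Q = 947.
With the change applied: demand Qd = 8855 - 6p, supply Qs = p - 421.
New equilibrium: 8855 - 6p = p - 421 ⇒ 9276 = 7p ⇒ p = 9276/7 ≈ 1325.1429, Q = 6329/7 ≈ 904.1429.
%Δp = (1325.1429 − 1318) / 1318 × 100 = +0.54%.

+0.54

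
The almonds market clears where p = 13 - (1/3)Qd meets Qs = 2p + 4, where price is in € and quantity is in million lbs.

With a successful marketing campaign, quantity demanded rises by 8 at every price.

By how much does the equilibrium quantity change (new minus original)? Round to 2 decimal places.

Before the shock: 39 - 3p = 2p + 4 ⇒ 35 = 5p ⇒ p = 7, Q = 18.
After the shift, demand is Qd = 47 - 3p and supply is Qs = 2p + 4.
New equilibrium: 47 - 3p = 2p + 4 ⇒ 43 = 5p ⇒ p = 8.6, Q = 21.2.
ΔQ = 21.2 − 18 = +3.20.

+3.20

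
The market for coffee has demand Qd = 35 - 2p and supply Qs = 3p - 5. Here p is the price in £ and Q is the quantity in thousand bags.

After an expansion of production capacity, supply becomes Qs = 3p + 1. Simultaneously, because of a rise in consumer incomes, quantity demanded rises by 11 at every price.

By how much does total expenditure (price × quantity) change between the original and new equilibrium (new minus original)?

+100

Initially, 35 - 2p = 3p - 5, so 40 = 5p and p = 8, Q = 19.
After the shift, demand is Qd = 46 - 2p and supply is Qs = 3p + 1.
New equilibrium: 46 - 2p = 3p + 1 ⇒ 45 = 5p ⇒ p = 9, Q = 28.
Expenditure moves from 8×19 = 152 to 9×28 = 252; change = +100.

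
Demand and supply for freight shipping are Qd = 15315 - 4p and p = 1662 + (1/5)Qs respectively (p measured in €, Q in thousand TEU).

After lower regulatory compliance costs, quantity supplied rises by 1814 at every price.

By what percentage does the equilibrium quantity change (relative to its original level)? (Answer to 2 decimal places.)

Original equilibrium: 15315 - 4p = 5p - 8310 gives 23625 = 9p, so p = 2625 and Q = 4815.
With the change applied: demand Qd = 15315 - 4p, supply Qs = 5p - 6496.
Setting them equal: 15315 - 4p = 5p - 6496 → 21811 = 9p, so p = 21811/9 ≈ 2423.4444 and Q = 50591/9 ≈ 5621.2222.
%ΔQ = (5621.2222 − 4815) / 4815 × 100 = +16.74%.

+16.74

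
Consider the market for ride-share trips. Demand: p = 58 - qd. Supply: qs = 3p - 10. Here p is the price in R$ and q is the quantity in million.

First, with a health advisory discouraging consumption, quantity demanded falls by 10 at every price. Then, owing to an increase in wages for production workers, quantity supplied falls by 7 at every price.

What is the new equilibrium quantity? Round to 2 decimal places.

31.75

Solve the original market: 58 - p = 3p - 10, hence p = 17 and q = 41.
With the change applied: demand qd = 48 - p, supply qs = 3p - 17.
Clearing the new market: 48 - p = 3p - 17, so p = 16.25 and q = 31.75.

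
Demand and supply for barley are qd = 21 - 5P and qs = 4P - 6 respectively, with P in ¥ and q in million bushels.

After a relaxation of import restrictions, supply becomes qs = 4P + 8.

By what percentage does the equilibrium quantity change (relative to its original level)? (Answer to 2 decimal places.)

Solve the original market: 21 - 5P = 4P - 6, hence P = 3 and q = 6.
After the shift, demand is qd = 21 - 5P and supply is qs = 4P + 8.
New equilibrium: 21 - 5P = 4P + 8 ⇒ 13 = 9P ⇒ P = 13/9 ≈ 1.4444, q = 124/9 ≈ 13.7778.
%Δq = (13.7778 − 6) / 6 × 100 = +129.63%.

+129.63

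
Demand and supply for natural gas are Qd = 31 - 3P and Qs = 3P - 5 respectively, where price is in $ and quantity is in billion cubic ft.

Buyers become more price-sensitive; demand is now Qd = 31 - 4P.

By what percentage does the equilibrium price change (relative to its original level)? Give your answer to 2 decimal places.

-14.29

Initially, 31 - 3P = 3P - 5, so 36 = 6P and P = 6, Q = 13.
The shock moves the curves to Qd = 31 - 4P and Qs = 3P - 5.
New equilibrium: 31 - 4P = 3P - 5 ⇒ 36 = 7P ⇒ P = 36/7 ≈ 5.1429, Q = 73/7 ≈ 10.4286.
%ΔP = (5.1429 − 6) / 6 × 100 = -14.29%.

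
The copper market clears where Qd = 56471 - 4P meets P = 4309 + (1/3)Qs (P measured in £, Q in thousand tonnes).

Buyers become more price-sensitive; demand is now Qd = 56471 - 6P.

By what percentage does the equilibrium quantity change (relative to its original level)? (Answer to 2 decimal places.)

Before the shock: 56471 - 4P = 3P - 12927 ⇒ 69398 = 7P ⇒ P = 9914, Q = 16815.
The shock moves the curves to Qd = 56471 - 6P and Qs = 3P - 12927.
Setting them equal: 56471 - 6P = 3P - 12927 → 69398 = 9P, so P = 69398/9 ≈ 7710.8889 and Q = 30617/3 ≈ 10205.6667.
%ΔQ = (10205.6667 − 16815) / 16815 × 100 = -39.31%.

-39.31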